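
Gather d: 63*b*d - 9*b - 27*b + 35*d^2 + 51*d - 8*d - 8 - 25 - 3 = -36*b + 35*d^2 + d*(63*b + 43) - 36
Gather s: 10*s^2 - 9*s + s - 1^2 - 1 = 10*s^2 - 8*s - 2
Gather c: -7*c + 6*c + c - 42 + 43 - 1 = 0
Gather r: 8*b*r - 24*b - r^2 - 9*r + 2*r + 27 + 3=-24*b - r^2 + r*(8*b - 7) + 30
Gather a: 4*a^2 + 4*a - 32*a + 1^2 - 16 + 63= 4*a^2 - 28*a + 48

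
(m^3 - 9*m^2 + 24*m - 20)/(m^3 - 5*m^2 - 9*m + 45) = (m^2 - 4*m + 4)/(m^2 - 9)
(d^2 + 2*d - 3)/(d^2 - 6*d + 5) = (d + 3)/(d - 5)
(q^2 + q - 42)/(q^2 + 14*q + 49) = (q - 6)/(q + 7)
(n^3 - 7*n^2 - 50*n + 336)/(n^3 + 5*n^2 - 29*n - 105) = (n^2 - 14*n + 48)/(n^2 - 2*n - 15)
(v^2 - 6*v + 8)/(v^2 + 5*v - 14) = (v - 4)/(v + 7)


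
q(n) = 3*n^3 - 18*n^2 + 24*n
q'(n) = 9*n^2 - 36*n + 24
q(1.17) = 8.24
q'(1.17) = -5.80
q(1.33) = 7.14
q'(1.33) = -7.96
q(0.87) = 9.23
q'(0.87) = -0.51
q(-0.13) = -3.43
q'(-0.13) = 28.83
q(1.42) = 6.37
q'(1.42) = -8.97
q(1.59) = 4.71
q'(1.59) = -10.49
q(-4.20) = -640.58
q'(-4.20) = 333.96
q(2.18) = -2.14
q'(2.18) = -11.71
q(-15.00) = -14535.00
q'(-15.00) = 2589.00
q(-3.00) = -315.00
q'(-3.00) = 213.00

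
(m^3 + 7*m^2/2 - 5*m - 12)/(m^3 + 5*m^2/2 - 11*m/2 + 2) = (2*m^2 - m - 6)/(2*m^2 - 3*m + 1)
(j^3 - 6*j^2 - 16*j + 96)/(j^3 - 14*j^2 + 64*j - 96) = (j + 4)/(j - 4)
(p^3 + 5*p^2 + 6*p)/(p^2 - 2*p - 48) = p*(p^2 + 5*p + 6)/(p^2 - 2*p - 48)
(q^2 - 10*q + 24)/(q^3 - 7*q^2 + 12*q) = (q - 6)/(q*(q - 3))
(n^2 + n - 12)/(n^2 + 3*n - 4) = (n - 3)/(n - 1)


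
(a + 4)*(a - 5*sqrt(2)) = a^2 - 5*sqrt(2)*a + 4*a - 20*sqrt(2)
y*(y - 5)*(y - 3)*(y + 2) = y^4 - 6*y^3 - y^2 + 30*y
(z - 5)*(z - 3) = z^2 - 8*z + 15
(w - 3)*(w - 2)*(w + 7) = w^3 + 2*w^2 - 29*w + 42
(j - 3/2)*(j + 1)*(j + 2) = j^3 + 3*j^2/2 - 5*j/2 - 3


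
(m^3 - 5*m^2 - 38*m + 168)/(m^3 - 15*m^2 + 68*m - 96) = (m^2 - m - 42)/(m^2 - 11*m + 24)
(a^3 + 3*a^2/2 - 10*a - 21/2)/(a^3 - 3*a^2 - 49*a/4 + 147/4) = 2*(a + 1)/(2*a - 7)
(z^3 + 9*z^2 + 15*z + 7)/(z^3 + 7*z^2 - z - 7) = (z + 1)/(z - 1)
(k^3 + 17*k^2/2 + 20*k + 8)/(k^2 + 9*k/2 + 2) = k + 4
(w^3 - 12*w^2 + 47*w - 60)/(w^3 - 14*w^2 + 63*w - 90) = (w - 4)/(w - 6)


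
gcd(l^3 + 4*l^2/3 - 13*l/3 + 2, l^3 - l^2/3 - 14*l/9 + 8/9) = l^2 - 5*l/3 + 2/3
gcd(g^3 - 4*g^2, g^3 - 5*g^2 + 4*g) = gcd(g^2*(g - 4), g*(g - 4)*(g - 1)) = g^2 - 4*g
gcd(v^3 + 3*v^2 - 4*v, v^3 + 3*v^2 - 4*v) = v^3 + 3*v^2 - 4*v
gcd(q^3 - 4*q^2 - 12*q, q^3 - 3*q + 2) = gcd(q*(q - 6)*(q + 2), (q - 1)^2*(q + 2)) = q + 2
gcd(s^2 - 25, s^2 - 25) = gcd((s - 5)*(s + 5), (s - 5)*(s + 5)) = s^2 - 25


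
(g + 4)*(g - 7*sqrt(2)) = g^2 - 7*sqrt(2)*g + 4*g - 28*sqrt(2)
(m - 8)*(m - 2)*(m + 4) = m^3 - 6*m^2 - 24*m + 64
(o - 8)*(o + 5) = o^2 - 3*o - 40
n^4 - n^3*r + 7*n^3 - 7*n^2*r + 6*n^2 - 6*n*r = n*(n + 1)*(n + 6)*(n - r)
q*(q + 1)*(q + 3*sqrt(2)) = q^3 + q^2 + 3*sqrt(2)*q^2 + 3*sqrt(2)*q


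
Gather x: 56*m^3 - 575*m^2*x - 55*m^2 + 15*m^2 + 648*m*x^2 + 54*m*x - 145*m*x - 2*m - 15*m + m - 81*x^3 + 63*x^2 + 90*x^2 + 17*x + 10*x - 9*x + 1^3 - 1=56*m^3 - 40*m^2 - 16*m - 81*x^3 + x^2*(648*m + 153) + x*(-575*m^2 - 91*m + 18)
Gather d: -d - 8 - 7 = -d - 15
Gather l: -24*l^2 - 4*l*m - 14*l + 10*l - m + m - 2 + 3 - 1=-24*l^2 + l*(-4*m - 4)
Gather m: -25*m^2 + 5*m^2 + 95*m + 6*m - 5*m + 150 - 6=-20*m^2 + 96*m + 144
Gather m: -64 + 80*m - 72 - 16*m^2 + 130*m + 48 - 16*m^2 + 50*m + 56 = -32*m^2 + 260*m - 32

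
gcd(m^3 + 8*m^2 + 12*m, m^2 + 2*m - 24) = m + 6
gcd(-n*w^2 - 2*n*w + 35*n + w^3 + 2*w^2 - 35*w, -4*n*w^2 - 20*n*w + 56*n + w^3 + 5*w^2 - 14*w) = w + 7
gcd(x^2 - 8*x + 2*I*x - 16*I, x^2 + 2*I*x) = x + 2*I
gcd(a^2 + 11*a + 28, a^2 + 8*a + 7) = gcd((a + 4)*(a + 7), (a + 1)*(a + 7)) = a + 7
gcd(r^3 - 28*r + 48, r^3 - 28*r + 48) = r^3 - 28*r + 48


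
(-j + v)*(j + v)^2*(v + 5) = -j^3*v - 5*j^3 - j^2*v^2 - 5*j^2*v + j*v^3 + 5*j*v^2 + v^4 + 5*v^3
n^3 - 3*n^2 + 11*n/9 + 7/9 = (n - 7/3)*(n - 1)*(n + 1/3)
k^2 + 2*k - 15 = (k - 3)*(k + 5)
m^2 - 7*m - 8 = (m - 8)*(m + 1)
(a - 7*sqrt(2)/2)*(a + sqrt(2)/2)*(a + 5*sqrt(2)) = a^3 + 2*sqrt(2)*a^2 - 67*a/2 - 35*sqrt(2)/2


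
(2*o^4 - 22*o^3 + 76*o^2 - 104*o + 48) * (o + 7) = 2*o^5 - 8*o^4 - 78*o^3 + 428*o^2 - 680*o + 336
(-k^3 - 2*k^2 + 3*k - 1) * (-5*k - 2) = 5*k^4 + 12*k^3 - 11*k^2 - k + 2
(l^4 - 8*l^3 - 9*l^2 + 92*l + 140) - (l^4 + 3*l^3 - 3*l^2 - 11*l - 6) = -11*l^3 - 6*l^2 + 103*l + 146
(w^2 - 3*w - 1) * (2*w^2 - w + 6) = 2*w^4 - 7*w^3 + 7*w^2 - 17*w - 6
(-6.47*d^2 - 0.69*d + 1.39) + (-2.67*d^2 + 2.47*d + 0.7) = -9.14*d^2 + 1.78*d + 2.09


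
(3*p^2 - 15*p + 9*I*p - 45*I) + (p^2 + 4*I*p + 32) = 4*p^2 - 15*p + 13*I*p + 32 - 45*I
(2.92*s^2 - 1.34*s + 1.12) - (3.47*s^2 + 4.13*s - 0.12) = -0.55*s^2 - 5.47*s + 1.24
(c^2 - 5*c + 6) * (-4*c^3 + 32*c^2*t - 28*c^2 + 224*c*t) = -4*c^5 + 32*c^4*t - 8*c^4 + 64*c^3*t + 116*c^3 - 928*c^2*t - 168*c^2 + 1344*c*t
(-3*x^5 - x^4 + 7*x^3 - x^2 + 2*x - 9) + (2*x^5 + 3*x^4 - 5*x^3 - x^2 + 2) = -x^5 + 2*x^4 + 2*x^3 - 2*x^2 + 2*x - 7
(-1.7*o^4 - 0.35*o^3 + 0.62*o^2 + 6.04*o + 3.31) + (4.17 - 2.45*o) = -1.7*o^4 - 0.35*o^3 + 0.62*o^2 + 3.59*o + 7.48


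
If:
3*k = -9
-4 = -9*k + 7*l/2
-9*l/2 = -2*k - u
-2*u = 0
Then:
No Solution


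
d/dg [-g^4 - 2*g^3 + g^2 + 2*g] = -4*g^3 - 6*g^2 + 2*g + 2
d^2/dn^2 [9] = 0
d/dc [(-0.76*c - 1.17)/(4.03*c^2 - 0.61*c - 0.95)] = (3.0628*c^2 + 9.4302*c + 0.00830000000000009)/(16.2409*c^4 - 4.9166*c^3 - 7.2849*c^2 + 1.159*c + 0.9025)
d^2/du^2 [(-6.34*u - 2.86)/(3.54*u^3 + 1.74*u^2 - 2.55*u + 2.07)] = (-476.702064*u^5 - 664.395696*u^4 - 434.715624*u^3 + 660.448728*u^2 + 338.89644*u - 83.523384)/(44.361864*u^9 + 65.414952*u^8 - 63.713628*u^7 - 11.15262*u^6 + 122.397642*u^5 - 59.370894*u^4 - 26.183277*u^3 + 62.747703*u^2 - 32.779485*u + 8.869743)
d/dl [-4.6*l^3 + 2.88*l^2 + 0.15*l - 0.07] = -13.8*l^2 + 5.76*l + 0.15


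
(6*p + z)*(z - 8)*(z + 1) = 6*p*z^2 - 42*p*z - 48*p + z^3 - 7*z^2 - 8*z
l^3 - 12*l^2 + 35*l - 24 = (l - 8)*(l - 3)*(l - 1)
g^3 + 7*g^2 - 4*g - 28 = (g - 2)*(g + 2)*(g + 7)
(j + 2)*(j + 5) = j^2 + 7*j + 10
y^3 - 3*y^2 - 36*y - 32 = (y - 8)*(y + 1)*(y + 4)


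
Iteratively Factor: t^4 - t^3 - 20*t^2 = (t - 5)*(t^3 + 4*t^2) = (t - 5)*(t + 4)*(t^2) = t*(t - 5)*(t + 4)*(t)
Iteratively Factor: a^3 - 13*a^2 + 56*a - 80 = (a - 4)*(a^2 - 9*a + 20) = (a - 4)^2*(a - 5)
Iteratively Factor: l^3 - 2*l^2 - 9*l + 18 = (l - 3)*(l^2 + l - 6) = (l - 3)*(l - 2)*(l + 3)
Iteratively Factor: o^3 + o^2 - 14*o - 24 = (o + 3)*(o^2 - 2*o - 8) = (o - 4)*(o + 3)*(o + 2)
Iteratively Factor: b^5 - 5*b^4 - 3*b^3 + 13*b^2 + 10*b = (b)*(b^4 - 5*b^3 - 3*b^2 + 13*b + 10) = b*(b + 1)*(b^3 - 6*b^2 + 3*b + 10) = b*(b + 1)^2*(b^2 - 7*b + 10) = b*(b - 5)*(b + 1)^2*(b - 2)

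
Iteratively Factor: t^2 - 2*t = (t - 2)*(t)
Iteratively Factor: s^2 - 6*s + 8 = (s - 2)*(s - 4)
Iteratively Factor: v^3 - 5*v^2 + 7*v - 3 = (v - 1)*(v^2 - 4*v + 3) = (v - 1)^2*(v - 3)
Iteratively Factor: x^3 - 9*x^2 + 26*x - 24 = (x - 3)*(x^2 - 6*x + 8) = (x - 3)*(x - 2)*(x - 4)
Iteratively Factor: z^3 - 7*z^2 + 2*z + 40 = (z + 2)*(z^2 - 9*z + 20) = (z - 4)*(z + 2)*(z - 5)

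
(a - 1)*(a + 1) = a^2 - 1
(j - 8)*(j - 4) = j^2 - 12*j + 32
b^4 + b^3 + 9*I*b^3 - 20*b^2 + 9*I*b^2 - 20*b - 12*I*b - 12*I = (b + 1)*(b + I)*(b + 2*I)*(b + 6*I)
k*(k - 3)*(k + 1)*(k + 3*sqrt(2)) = k^4 - 2*k^3 + 3*sqrt(2)*k^3 - 6*sqrt(2)*k^2 - 3*k^2 - 9*sqrt(2)*k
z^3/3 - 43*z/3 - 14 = (z/3 + 1/3)*(z - 7)*(z + 6)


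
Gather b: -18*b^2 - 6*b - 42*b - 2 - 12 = -18*b^2 - 48*b - 14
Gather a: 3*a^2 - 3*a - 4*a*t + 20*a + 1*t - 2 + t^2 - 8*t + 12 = 3*a^2 + a*(17 - 4*t) + t^2 - 7*t + 10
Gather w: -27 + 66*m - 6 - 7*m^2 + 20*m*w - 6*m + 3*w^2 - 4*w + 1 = -7*m^2 + 60*m + 3*w^2 + w*(20*m - 4) - 32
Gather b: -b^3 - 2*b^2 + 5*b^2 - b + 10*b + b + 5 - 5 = -b^3 + 3*b^2 + 10*b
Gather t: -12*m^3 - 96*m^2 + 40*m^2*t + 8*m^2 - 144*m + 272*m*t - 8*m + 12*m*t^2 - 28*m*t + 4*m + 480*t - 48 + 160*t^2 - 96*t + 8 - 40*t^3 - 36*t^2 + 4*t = -12*m^3 - 88*m^2 - 148*m - 40*t^3 + t^2*(12*m + 124) + t*(40*m^2 + 244*m + 388) - 40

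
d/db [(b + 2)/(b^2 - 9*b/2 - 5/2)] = 2*(-2*b^2 - 8*b + 13)/(4*b^4 - 36*b^3 + 61*b^2 + 90*b + 25)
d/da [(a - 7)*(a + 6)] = 2*a - 1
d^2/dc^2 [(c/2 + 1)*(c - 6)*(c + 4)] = 3*c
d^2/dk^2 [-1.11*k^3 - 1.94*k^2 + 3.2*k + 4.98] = -6.66*k - 3.88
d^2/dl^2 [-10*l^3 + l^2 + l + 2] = 2 - 60*l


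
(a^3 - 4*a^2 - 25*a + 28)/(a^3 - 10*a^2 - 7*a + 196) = (a - 1)/(a - 7)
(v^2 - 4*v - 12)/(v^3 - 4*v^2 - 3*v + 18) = (v - 6)/(v^2 - 6*v + 9)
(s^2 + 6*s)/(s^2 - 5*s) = (s + 6)/(s - 5)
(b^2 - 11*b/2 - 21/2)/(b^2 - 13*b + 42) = (b + 3/2)/(b - 6)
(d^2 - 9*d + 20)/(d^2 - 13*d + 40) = (d - 4)/(d - 8)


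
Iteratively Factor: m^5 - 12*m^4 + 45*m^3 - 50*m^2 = (m - 2)*(m^4 - 10*m^3 + 25*m^2) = m*(m - 2)*(m^3 - 10*m^2 + 25*m) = m*(m - 5)*(m - 2)*(m^2 - 5*m) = m*(m - 5)^2*(m - 2)*(m)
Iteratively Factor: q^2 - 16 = (q - 4)*(q + 4)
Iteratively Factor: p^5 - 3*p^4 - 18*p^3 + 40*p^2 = (p)*(p^4 - 3*p^3 - 18*p^2 + 40*p) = p*(p - 5)*(p^3 + 2*p^2 - 8*p) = p*(p - 5)*(p - 2)*(p^2 + 4*p) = p^2*(p - 5)*(p - 2)*(p + 4)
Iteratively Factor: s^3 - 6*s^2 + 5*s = (s)*(s^2 - 6*s + 5) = s*(s - 1)*(s - 5)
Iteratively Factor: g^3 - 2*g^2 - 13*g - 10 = (g + 1)*(g^2 - 3*g - 10) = (g + 1)*(g + 2)*(g - 5)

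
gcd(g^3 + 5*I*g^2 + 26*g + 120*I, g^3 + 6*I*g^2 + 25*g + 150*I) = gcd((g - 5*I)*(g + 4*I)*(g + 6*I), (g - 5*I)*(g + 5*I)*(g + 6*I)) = g^2 + I*g + 30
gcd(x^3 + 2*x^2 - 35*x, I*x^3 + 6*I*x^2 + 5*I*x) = x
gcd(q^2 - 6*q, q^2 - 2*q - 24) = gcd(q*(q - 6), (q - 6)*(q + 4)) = q - 6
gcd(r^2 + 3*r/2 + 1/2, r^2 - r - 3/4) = r + 1/2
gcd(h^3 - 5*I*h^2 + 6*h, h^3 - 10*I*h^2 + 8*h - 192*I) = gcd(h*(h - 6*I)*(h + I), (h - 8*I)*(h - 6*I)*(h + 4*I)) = h - 6*I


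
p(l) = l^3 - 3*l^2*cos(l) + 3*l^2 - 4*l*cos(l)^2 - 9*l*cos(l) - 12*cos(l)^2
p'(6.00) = 32.52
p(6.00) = 135.26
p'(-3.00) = -3.83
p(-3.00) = 0.00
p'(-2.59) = -0.75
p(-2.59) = -1.15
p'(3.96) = 58.74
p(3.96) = 152.65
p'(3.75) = 69.76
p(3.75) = 139.05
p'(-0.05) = -14.13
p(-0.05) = -11.32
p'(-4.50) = 52.05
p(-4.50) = -25.84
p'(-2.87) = -3.57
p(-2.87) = -0.49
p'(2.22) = 47.72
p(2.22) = 39.11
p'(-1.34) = 0.46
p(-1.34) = 4.16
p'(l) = 3*l^2*sin(l) + 3*l^2 + 8*l*sin(l)*cos(l) + 9*l*sin(l) - 6*l*cos(l) + 6*l + 24*sin(l)*cos(l) - 4*cos(l)^2 - 9*cos(l)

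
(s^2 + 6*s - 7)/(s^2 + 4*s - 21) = (s - 1)/(s - 3)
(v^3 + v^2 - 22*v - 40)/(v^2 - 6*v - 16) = (v^2 - v - 20)/(v - 8)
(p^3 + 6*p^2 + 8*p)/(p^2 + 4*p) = p + 2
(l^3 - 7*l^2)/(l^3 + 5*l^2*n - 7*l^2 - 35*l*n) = l/(l + 5*n)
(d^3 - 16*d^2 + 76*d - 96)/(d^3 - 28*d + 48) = (d^2 - 14*d + 48)/(d^2 + 2*d - 24)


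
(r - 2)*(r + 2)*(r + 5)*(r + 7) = r^4 + 12*r^3 + 31*r^2 - 48*r - 140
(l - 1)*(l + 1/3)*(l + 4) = l^3 + 10*l^2/3 - 3*l - 4/3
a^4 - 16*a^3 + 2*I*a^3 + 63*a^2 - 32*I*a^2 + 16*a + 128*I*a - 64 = (a - 8)^2*(a + I)^2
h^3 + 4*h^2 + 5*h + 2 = (h + 1)^2*(h + 2)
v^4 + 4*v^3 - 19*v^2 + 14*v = v*(v - 2)*(v - 1)*(v + 7)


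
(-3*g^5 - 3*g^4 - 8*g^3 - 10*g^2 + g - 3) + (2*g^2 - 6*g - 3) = -3*g^5 - 3*g^4 - 8*g^3 - 8*g^2 - 5*g - 6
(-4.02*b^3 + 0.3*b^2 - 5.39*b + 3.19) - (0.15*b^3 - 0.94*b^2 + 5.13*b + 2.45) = -4.17*b^3 + 1.24*b^2 - 10.52*b + 0.74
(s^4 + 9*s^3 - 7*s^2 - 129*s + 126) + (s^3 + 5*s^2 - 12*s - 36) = s^4 + 10*s^3 - 2*s^2 - 141*s + 90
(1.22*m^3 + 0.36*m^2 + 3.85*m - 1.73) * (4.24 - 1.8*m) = -2.196*m^4 + 4.5248*m^3 - 5.4036*m^2 + 19.438*m - 7.3352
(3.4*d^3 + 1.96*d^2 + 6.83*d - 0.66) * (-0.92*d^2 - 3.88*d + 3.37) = -3.128*d^5 - 14.9952*d^4 - 2.4304*d^3 - 19.288*d^2 + 25.5779*d - 2.2242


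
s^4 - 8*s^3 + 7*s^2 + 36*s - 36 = (s - 6)*(s - 3)*(s - 1)*(s + 2)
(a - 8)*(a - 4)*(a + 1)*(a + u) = a^4 + a^3*u - 11*a^3 - 11*a^2*u + 20*a^2 + 20*a*u + 32*a + 32*u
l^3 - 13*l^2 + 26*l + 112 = (l - 8)*(l - 7)*(l + 2)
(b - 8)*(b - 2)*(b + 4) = b^3 - 6*b^2 - 24*b + 64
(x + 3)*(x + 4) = x^2 + 7*x + 12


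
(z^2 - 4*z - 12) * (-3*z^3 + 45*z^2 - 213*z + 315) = -3*z^5 + 57*z^4 - 357*z^3 + 627*z^2 + 1296*z - 3780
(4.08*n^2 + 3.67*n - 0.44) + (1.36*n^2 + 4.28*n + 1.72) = 5.44*n^2 + 7.95*n + 1.28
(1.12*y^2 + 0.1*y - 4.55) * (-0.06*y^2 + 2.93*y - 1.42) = -0.0672*y^4 + 3.2756*y^3 - 1.0244*y^2 - 13.4735*y + 6.461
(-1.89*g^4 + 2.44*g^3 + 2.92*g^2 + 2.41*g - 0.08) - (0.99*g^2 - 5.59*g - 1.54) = -1.89*g^4 + 2.44*g^3 + 1.93*g^2 + 8.0*g + 1.46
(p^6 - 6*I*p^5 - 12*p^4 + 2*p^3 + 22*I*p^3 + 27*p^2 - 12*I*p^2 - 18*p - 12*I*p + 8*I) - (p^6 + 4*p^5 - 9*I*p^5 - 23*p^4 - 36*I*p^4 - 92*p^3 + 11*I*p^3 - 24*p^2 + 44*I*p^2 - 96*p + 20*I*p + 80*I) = -4*p^5 + 3*I*p^5 + 11*p^4 + 36*I*p^4 + 94*p^3 + 11*I*p^3 + 51*p^2 - 56*I*p^2 + 78*p - 32*I*p - 72*I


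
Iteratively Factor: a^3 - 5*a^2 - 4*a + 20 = (a + 2)*(a^2 - 7*a + 10) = (a - 2)*(a + 2)*(a - 5)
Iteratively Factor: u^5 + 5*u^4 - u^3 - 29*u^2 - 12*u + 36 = (u - 2)*(u^4 + 7*u^3 + 13*u^2 - 3*u - 18) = (u - 2)*(u + 3)*(u^3 + 4*u^2 + u - 6) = (u - 2)*(u - 1)*(u + 3)*(u^2 + 5*u + 6) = (u - 2)*(u - 1)*(u + 3)^2*(u + 2)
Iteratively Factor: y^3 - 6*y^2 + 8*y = (y - 4)*(y^2 - 2*y) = (y - 4)*(y - 2)*(y)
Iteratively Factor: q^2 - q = (q - 1)*(q)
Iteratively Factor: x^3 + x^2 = (x + 1)*(x^2) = x*(x + 1)*(x)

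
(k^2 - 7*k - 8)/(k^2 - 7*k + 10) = (k^2 - 7*k - 8)/(k^2 - 7*k + 10)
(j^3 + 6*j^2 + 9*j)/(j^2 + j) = (j^2 + 6*j + 9)/(j + 1)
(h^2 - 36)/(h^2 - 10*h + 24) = (h + 6)/(h - 4)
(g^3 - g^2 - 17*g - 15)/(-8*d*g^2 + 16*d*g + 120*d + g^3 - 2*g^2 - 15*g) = (-g - 1)/(8*d - g)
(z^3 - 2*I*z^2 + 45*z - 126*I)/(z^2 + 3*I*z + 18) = (z^2 + I*z + 42)/(z + 6*I)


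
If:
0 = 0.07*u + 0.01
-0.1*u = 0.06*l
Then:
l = 0.24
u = -0.14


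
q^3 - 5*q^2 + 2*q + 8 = (q - 4)*(q - 2)*(q + 1)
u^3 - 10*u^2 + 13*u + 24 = (u - 8)*(u - 3)*(u + 1)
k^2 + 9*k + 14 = (k + 2)*(k + 7)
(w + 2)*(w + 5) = w^2 + 7*w + 10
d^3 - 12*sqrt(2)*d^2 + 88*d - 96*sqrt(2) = (d - 6*sqrt(2))*(d - 4*sqrt(2))*(d - 2*sqrt(2))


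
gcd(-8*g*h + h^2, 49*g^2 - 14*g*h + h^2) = 1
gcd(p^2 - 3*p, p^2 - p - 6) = p - 3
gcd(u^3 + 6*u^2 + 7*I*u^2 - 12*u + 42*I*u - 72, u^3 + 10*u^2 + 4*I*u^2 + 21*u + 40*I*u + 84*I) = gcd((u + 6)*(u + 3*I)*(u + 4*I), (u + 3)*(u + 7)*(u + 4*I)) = u + 4*I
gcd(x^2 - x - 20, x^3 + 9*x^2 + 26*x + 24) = x + 4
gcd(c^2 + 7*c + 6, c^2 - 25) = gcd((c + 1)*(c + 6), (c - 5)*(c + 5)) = 1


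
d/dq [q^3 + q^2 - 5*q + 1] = 3*q^2 + 2*q - 5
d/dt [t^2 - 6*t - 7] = 2*t - 6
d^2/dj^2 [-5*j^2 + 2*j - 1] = -10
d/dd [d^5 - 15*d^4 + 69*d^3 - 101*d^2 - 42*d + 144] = 5*d^4 - 60*d^3 + 207*d^2 - 202*d - 42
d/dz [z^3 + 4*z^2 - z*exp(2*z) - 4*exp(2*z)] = 3*z^2 - 2*z*exp(2*z) + 8*z - 9*exp(2*z)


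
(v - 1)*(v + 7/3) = v^2 + 4*v/3 - 7/3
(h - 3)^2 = h^2 - 6*h + 9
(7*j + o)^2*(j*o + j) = 49*j^3*o + 49*j^3 + 14*j^2*o^2 + 14*j^2*o + j*o^3 + j*o^2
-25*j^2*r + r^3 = r*(-5*j + r)*(5*j + r)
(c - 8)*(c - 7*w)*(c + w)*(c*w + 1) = c^4*w - 6*c^3*w^2 - 8*c^3*w + c^3 - 7*c^2*w^3 + 48*c^2*w^2 - 6*c^2*w - 8*c^2 + 56*c*w^3 - 7*c*w^2 + 48*c*w + 56*w^2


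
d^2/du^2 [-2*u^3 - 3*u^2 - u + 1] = -12*u - 6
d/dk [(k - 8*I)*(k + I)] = 2*k - 7*I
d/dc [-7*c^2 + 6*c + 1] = 6 - 14*c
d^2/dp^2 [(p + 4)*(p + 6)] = 2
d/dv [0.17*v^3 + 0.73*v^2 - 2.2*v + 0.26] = 0.51*v^2 + 1.46*v - 2.2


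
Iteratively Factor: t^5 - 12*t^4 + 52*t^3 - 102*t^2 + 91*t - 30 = (t - 1)*(t^4 - 11*t^3 + 41*t^2 - 61*t + 30) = (t - 1)^2*(t^3 - 10*t^2 + 31*t - 30) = (t - 3)*(t - 1)^2*(t^2 - 7*t + 10) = (t - 5)*(t - 3)*(t - 1)^2*(t - 2)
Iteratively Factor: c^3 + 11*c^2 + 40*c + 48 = (c + 4)*(c^2 + 7*c + 12) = (c + 3)*(c + 4)*(c + 4)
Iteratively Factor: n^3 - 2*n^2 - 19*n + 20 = (n - 1)*(n^2 - n - 20) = (n - 5)*(n - 1)*(n + 4)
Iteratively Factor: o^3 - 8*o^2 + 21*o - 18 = (o - 3)*(o^2 - 5*o + 6) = (o - 3)^2*(o - 2)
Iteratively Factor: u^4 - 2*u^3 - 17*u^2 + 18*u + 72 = (u + 3)*(u^3 - 5*u^2 - 2*u + 24) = (u - 4)*(u + 3)*(u^2 - u - 6) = (u - 4)*(u - 3)*(u + 3)*(u + 2)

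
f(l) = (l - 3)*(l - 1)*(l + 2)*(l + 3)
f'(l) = (l - 3)*(l - 1)*(l + 2) + (l - 3)*(l - 1)*(l + 3) + (l - 3)*(l + 2)*(l + 3) + (l - 1)*(l + 2)*(l + 3) = 4*l^3 + 3*l^2 - 22*l - 9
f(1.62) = -14.31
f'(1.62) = -19.76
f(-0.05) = 18.42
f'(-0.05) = -7.89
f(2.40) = -19.96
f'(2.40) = 10.78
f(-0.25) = 19.55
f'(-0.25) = -3.38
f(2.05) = -20.40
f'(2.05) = -7.03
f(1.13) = -3.14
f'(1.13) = -24.26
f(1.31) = -7.47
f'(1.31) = -23.68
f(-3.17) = 5.12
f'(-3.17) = -36.53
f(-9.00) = 5040.00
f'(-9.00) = -2484.00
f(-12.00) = 17550.00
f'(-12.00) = -6225.00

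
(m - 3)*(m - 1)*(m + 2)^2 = m^4 - 9*m^2 - 4*m + 12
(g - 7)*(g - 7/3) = g^2 - 28*g/3 + 49/3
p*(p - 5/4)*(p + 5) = p^3 + 15*p^2/4 - 25*p/4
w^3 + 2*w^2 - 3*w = w*(w - 1)*(w + 3)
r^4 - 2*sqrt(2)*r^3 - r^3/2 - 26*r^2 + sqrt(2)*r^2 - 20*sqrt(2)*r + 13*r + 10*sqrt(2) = (r - 1/2)*(r - 5*sqrt(2))*(r + sqrt(2))*(r + 2*sqrt(2))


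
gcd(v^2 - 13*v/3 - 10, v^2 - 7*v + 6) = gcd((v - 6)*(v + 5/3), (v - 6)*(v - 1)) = v - 6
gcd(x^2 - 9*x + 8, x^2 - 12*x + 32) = x - 8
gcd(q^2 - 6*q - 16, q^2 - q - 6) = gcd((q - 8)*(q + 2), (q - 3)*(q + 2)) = q + 2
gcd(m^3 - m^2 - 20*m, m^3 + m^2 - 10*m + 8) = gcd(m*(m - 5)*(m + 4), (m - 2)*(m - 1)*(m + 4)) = m + 4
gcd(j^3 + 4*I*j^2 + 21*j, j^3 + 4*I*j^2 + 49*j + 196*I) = j + 7*I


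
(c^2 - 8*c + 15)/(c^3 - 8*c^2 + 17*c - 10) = (c - 3)/(c^2 - 3*c + 2)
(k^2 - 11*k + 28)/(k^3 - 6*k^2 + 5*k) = (k^2 - 11*k + 28)/(k*(k^2 - 6*k + 5))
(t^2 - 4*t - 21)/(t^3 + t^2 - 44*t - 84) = (t + 3)/(t^2 + 8*t + 12)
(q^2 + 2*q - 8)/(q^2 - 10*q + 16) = (q + 4)/(q - 8)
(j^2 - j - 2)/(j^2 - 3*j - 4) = (j - 2)/(j - 4)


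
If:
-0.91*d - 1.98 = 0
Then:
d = -2.18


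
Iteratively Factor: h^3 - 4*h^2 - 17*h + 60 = (h - 5)*(h^2 + h - 12) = (h - 5)*(h - 3)*(h + 4)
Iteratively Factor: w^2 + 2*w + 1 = (w + 1)*(w + 1)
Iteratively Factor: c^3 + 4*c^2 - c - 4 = (c - 1)*(c^2 + 5*c + 4) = (c - 1)*(c + 1)*(c + 4)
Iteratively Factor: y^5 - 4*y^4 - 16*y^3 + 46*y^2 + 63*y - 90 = (y + 3)*(y^4 - 7*y^3 + 5*y^2 + 31*y - 30) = (y - 1)*(y + 3)*(y^3 - 6*y^2 - y + 30) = (y - 5)*(y - 1)*(y + 3)*(y^2 - y - 6) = (y - 5)*(y - 3)*(y - 1)*(y + 3)*(y + 2)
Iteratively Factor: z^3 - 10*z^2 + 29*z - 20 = (z - 4)*(z^2 - 6*z + 5) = (z - 4)*(z - 1)*(z - 5)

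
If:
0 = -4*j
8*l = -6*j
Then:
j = 0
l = 0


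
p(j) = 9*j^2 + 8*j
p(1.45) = 30.52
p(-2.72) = 44.83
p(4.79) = 244.82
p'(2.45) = 52.10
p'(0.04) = 8.72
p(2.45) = 73.62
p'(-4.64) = -75.52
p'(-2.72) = -40.96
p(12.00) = 1392.00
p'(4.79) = 94.22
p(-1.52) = 8.63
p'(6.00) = 116.00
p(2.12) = 57.41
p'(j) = 18*j + 8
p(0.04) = 0.33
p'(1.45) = 34.10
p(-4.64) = 156.65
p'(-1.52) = -19.36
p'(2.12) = 46.16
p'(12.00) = 224.00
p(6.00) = 372.00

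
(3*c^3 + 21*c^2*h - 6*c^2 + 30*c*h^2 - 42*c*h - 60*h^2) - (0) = 3*c^3 + 21*c^2*h - 6*c^2 + 30*c*h^2 - 42*c*h - 60*h^2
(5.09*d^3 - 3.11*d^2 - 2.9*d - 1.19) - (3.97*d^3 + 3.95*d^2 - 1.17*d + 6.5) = 1.12*d^3 - 7.06*d^2 - 1.73*d - 7.69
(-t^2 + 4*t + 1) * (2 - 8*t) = 8*t^3 - 34*t^2 + 2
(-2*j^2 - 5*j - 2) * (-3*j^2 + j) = 6*j^4 + 13*j^3 + j^2 - 2*j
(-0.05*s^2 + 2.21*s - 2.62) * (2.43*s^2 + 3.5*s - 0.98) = -0.1215*s^4 + 5.1953*s^3 + 1.4174*s^2 - 11.3358*s + 2.5676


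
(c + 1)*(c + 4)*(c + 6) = c^3 + 11*c^2 + 34*c + 24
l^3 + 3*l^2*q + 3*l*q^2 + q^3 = (l + q)^3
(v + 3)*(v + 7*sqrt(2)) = v^2 + 3*v + 7*sqrt(2)*v + 21*sqrt(2)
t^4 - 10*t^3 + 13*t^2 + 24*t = t*(t - 8)*(t - 3)*(t + 1)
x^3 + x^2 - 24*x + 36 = (x - 3)*(x - 2)*(x + 6)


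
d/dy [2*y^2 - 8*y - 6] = 4*y - 8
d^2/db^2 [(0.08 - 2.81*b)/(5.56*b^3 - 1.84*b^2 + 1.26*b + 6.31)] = (-521.203296*b^5 + 202.1616*b^4 + 7.24948799999999*b^3 + 1188.006768*b^2 - 213.704304*b + 46.794052)/(171.879616*b^9 - 170.643072*b^8 + 173.325216*b^7 + 501.62312*b^6 - 348.044208*b^5 + 320.557872*b^4 + 578.3583*b^3 - 189.731604*b^2 + 150.504858*b + 251.239591)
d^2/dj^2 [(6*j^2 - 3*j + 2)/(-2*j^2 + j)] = 4*(-12*j^2 + 6*j - 1)/(j^3*(8*j^3 - 12*j^2 + 6*j - 1))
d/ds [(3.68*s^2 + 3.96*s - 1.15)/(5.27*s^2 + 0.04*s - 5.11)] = (-20.722*s^2 - 25.4886*s - 20.1896)/(27.7729*s^4 + 0.4216*s^3 - 53.8578*s^2 - 0.4088*s + 26.1121)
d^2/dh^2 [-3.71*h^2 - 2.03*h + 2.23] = -7.42000000000000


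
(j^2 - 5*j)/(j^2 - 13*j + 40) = j/(j - 8)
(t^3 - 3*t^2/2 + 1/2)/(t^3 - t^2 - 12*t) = (-2*t^3 + 3*t^2 - 1)/(2*t*(-t^2 + t + 12))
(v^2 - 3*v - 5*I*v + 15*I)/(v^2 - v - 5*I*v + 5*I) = (v - 3)/(v - 1)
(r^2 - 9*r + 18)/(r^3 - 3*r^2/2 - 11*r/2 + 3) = 2*(r - 6)/(2*r^2 + 3*r - 2)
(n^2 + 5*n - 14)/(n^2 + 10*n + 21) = (n - 2)/(n + 3)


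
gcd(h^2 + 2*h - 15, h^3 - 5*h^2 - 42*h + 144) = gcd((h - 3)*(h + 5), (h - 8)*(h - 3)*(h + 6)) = h - 3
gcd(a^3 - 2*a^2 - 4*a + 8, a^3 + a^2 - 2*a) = a + 2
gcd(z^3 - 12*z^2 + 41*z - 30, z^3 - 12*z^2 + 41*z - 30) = z^3 - 12*z^2 + 41*z - 30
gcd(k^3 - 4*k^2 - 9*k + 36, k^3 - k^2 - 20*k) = 1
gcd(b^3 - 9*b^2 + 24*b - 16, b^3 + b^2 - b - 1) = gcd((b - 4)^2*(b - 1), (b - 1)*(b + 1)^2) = b - 1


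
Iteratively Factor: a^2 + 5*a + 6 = (a + 3)*(a + 2)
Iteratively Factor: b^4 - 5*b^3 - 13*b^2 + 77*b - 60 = (b - 3)*(b^3 - 2*b^2 - 19*b + 20) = (b - 3)*(b + 4)*(b^2 - 6*b + 5) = (b - 3)*(b - 1)*(b + 4)*(b - 5)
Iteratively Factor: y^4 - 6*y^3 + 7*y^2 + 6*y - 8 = (y + 1)*(y^3 - 7*y^2 + 14*y - 8) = (y - 4)*(y + 1)*(y^2 - 3*y + 2) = (y - 4)*(y - 1)*(y + 1)*(y - 2)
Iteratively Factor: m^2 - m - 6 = (m + 2)*(m - 3)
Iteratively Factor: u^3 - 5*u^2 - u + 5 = (u + 1)*(u^2 - 6*u + 5) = (u - 5)*(u + 1)*(u - 1)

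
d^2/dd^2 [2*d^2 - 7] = 4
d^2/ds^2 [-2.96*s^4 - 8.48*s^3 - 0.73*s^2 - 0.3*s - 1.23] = -35.52*s^2 - 50.88*s - 1.46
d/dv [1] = 0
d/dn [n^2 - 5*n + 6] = 2*n - 5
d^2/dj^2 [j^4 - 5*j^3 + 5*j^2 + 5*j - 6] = 12*j^2 - 30*j + 10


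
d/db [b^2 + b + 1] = 2*b + 1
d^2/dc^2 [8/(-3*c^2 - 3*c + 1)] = 48*(3*c^2 + 3*c - 3*(2*c + 1)^2 - 1)/(3*c^2 + 3*c - 1)^3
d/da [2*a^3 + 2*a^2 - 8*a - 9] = 6*a^2 + 4*a - 8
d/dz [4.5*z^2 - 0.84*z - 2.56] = 9.0*z - 0.84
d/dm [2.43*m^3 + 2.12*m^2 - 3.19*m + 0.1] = 7.29*m^2 + 4.24*m - 3.19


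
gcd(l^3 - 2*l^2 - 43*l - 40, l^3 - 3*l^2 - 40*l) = l^2 - 3*l - 40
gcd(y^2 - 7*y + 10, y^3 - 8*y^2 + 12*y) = y - 2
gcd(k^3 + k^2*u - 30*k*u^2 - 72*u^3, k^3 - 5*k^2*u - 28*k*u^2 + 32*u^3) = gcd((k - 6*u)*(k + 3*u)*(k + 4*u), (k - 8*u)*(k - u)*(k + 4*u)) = k + 4*u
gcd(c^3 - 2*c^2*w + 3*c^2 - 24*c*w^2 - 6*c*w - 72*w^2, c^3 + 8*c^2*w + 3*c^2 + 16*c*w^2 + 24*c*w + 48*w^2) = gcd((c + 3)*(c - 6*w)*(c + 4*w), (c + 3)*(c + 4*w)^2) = c^2 + 4*c*w + 3*c + 12*w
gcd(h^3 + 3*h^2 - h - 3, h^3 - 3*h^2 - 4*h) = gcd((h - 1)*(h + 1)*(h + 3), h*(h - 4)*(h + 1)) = h + 1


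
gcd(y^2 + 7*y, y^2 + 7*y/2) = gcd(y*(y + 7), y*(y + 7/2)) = y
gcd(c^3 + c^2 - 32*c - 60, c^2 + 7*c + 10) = c^2 + 7*c + 10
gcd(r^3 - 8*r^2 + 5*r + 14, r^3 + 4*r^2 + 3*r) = r + 1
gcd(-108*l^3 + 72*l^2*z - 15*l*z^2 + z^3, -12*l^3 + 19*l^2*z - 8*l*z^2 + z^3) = -3*l + z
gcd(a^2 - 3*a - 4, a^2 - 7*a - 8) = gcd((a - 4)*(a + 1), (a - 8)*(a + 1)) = a + 1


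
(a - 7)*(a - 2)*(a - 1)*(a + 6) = a^4 - 4*a^3 - 37*a^2 + 124*a - 84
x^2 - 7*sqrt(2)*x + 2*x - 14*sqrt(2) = (x + 2)*(x - 7*sqrt(2))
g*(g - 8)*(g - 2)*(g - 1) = g^4 - 11*g^3 + 26*g^2 - 16*g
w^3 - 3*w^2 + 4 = (w - 2)^2*(w + 1)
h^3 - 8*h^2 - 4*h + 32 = (h - 8)*(h - 2)*(h + 2)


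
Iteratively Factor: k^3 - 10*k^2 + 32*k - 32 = (k - 4)*(k^2 - 6*k + 8) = (k - 4)*(k - 2)*(k - 4)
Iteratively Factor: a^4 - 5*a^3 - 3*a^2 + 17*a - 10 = (a + 2)*(a^3 - 7*a^2 + 11*a - 5) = (a - 1)*(a + 2)*(a^2 - 6*a + 5) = (a - 5)*(a - 1)*(a + 2)*(a - 1)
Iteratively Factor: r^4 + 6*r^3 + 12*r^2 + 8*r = (r)*(r^3 + 6*r^2 + 12*r + 8) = r*(r + 2)*(r^2 + 4*r + 4) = r*(r + 2)^2*(r + 2)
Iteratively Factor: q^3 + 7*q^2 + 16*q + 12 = (q + 3)*(q^2 + 4*q + 4) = (q + 2)*(q + 3)*(q + 2)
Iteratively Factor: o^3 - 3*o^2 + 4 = (o - 2)*(o^2 - o - 2) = (o - 2)^2*(o + 1)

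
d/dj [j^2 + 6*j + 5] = 2*j + 6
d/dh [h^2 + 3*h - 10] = 2*h + 3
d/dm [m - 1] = 1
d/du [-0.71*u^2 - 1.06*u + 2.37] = -1.42*u - 1.06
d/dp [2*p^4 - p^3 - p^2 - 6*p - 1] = 8*p^3 - 3*p^2 - 2*p - 6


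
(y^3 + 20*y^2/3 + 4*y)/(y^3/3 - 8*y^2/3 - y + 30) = y*(3*y^2 + 20*y + 12)/(y^3 - 8*y^2 - 3*y + 90)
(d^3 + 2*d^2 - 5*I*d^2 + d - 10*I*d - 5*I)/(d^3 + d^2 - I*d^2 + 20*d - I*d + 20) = (d + 1)/(d + 4*I)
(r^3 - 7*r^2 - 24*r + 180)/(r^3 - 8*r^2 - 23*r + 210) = (r - 6)/(r - 7)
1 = 1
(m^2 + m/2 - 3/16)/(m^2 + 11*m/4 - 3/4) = (m + 3/4)/(m + 3)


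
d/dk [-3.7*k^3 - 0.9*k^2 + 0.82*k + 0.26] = -11.1*k^2 - 1.8*k + 0.82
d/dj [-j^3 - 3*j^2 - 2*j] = -3*j^2 - 6*j - 2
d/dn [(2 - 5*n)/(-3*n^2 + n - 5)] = (15*n^2 - 5*n - (5*n - 2)*(6*n - 1) + 25)/(3*n^2 - n + 5)^2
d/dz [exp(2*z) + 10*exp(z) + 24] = 2*(exp(z) + 5)*exp(z)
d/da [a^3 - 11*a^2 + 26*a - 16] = 3*a^2 - 22*a + 26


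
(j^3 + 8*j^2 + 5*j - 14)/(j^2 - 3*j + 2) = (j^2 + 9*j + 14)/(j - 2)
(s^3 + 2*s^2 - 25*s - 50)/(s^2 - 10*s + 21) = (s^3 + 2*s^2 - 25*s - 50)/(s^2 - 10*s + 21)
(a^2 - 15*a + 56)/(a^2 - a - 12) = (-a^2 + 15*a - 56)/(-a^2 + a + 12)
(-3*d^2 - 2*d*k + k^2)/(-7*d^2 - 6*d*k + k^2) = (3*d - k)/(7*d - k)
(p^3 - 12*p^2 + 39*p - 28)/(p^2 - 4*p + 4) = (p^3 - 12*p^2 + 39*p - 28)/(p^2 - 4*p + 4)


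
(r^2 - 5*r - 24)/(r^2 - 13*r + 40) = (r + 3)/(r - 5)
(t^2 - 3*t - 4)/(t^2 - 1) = (t - 4)/(t - 1)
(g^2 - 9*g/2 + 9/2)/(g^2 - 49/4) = 2*(2*g^2 - 9*g + 9)/(4*g^2 - 49)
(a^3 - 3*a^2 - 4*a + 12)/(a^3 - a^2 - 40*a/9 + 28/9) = 9*(a^2 - 5*a + 6)/(9*a^2 - 27*a + 14)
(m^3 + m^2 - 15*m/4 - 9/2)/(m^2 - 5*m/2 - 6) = (m^2 - m/2 - 3)/(m - 4)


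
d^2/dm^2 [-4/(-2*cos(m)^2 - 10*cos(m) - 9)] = 8*(-8*sin(m)^4 + 18*sin(m)^2 + 165*cos(m)/2 - 15*cos(3*m)/2 + 72)/(-2*sin(m)^2 + 10*cos(m) + 11)^3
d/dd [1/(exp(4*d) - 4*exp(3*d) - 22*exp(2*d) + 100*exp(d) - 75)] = 4*(-exp(3*d) + 3*exp(2*d) + 11*exp(d) - 25)*exp(d)/(-exp(4*d) + 4*exp(3*d) + 22*exp(2*d) - 100*exp(d) + 75)^2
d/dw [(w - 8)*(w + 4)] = 2*w - 4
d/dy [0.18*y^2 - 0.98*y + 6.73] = 0.36*y - 0.98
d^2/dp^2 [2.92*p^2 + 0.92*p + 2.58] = 5.84000000000000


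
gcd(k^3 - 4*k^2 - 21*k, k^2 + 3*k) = k^2 + 3*k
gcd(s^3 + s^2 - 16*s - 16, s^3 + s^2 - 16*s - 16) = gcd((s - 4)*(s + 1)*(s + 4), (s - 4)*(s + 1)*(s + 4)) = s^3 + s^2 - 16*s - 16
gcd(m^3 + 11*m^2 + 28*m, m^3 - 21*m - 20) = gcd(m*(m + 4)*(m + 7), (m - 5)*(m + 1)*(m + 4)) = m + 4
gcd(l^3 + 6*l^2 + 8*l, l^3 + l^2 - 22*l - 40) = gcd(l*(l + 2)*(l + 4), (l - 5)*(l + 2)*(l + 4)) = l^2 + 6*l + 8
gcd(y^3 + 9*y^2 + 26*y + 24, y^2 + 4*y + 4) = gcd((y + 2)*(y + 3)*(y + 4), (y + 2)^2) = y + 2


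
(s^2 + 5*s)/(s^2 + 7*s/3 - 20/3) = 3*s*(s + 5)/(3*s^2 + 7*s - 20)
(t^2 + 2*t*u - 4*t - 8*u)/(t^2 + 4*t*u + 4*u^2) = (t - 4)/(t + 2*u)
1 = 1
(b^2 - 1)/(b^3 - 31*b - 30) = (b - 1)/(b^2 - b - 30)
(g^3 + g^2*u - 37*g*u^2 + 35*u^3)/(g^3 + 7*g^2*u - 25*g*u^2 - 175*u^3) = (g - u)/(g + 5*u)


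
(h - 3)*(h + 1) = h^2 - 2*h - 3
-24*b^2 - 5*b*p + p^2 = (-8*b + p)*(3*b + p)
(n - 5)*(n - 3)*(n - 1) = n^3 - 9*n^2 + 23*n - 15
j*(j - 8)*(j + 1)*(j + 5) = j^4 - 2*j^3 - 43*j^2 - 40*j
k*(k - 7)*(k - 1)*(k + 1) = k^4 - 7*k^3 - k^2 + 7*k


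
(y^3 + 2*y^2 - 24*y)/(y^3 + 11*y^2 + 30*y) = (y - 4)/(y + 5)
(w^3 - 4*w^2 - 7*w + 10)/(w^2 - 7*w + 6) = (w^2 - 3*w - 10)/(w - 6)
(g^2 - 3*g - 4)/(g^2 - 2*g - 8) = (g + 1)/(g + 2)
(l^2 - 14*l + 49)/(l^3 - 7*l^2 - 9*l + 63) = (l - 7)/(l^2 - 9)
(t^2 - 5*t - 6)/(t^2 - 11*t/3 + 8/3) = 3*(t^2 - 5*t - 6)/(3*t^2 - 11*t + 8)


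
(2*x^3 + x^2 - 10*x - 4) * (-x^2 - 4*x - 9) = -2*x^5 - 9*x^4 - 12*x^3 + 35*x^2 + 106*x + 36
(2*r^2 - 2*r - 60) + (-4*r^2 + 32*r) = -2*r^2 + 30*r - 60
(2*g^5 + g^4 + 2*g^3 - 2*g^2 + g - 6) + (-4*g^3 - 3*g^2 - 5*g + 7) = 2*g^5 + g^4 - 2*g^3 - 5*g^2 - 4*g + 1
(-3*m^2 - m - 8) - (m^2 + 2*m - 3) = -4*m^2 - 3*m - 5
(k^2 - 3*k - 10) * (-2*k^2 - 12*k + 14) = -2*k^4 - 6*k^3 + 70*k^2 + 78*k - 140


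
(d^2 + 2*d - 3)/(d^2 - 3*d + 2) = (d + 3)/(d - 2)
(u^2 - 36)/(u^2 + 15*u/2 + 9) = 2*(u - 6)/(2*u + 3)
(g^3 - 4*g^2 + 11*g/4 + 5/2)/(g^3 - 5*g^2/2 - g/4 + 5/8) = 2*(g - 2)/(2*g - 1)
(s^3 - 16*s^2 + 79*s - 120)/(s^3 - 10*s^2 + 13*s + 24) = (s - 5)/(s + 1)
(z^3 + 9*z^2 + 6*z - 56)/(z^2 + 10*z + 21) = (z^2 + 2*z - 8)/(z + 3)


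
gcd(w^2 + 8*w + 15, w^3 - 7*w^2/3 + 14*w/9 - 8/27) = 1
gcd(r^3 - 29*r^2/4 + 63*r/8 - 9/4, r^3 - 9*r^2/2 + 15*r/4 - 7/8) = r - 1/2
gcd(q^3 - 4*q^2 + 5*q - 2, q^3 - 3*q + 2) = q^2 - 2*q + 1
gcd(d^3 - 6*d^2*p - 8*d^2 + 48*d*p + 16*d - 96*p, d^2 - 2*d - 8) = d - 4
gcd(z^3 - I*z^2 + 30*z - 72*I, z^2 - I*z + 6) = z - 3*I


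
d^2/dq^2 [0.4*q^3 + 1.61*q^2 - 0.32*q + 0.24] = 2.4*q + 3.22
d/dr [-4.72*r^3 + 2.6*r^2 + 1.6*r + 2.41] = -14.16*r^2 + 5.2*r + 1.6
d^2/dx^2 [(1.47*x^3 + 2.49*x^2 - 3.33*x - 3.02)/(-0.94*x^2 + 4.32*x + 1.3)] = (7.105427357601e-15*x^4 - 72.798144*x^3 - 51.778968*x^2 - 64.071936*x + 74.283016)/(0.830584*x^6 - 11.451456*x^5 + 49.181928*x^4 - 48.947328*x^3 - 68.01756*x^2 - 21.9024*x - 2.197)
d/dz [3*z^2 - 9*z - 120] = 6*z - 9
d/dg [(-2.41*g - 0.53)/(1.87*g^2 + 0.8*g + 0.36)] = (4.5067*g^2 + 1.9822*g - 0.4436)/(3.4969*g^4 + 2.992*g^3 + 1.9864*g^2 + 0.576*g + 0.1296)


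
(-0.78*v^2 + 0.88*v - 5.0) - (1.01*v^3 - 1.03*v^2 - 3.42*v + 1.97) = -1.01*v^3 + 0.25*v^2 + 4.3*v - 6.97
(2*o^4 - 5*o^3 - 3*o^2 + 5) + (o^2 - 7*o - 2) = 2*o^4 - 5*o^3 - 2*o^2 - 7*o + 3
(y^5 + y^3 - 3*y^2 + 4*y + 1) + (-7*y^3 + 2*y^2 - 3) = y^5 - 6*y^3 - y^2 + 4*y - 2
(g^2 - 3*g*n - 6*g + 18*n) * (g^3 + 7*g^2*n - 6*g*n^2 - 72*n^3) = g^5 + 4*g^4*n - 6*g^4 - 27*g^3*n^2 - 24*g^3*n - 54*g^2*n^3 + 162*g^2*n^2 + 216*g*n^4 + 324*g*n^3 - 1296*n^4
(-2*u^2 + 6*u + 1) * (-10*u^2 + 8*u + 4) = 20*u^4 - 76*u^3 + 30*u^2 + 32*u + 4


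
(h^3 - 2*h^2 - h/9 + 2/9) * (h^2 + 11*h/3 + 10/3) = h^5 + 5*h^4/3 - 37*h^3/9 - 185*h^2/27 + 4*h/9 + 20/27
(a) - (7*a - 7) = 7 - 6*a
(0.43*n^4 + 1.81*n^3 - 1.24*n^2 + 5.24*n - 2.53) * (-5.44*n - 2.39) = -2.3392*n^5 - 10.8741*n^4 + 2.4197*n^3 - 25.542*n^2 + 1.2396*n + 6.0467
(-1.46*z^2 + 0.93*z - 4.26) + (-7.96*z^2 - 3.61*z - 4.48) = -9.42*z^2 - 2.68*z - 8.74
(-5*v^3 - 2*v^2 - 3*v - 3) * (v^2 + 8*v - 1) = -5*v^5 - 42*v^4 - 14*v^3 - 25*v^2 - 21*v + 3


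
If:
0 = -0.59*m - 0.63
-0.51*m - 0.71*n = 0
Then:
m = -1.07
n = 0.77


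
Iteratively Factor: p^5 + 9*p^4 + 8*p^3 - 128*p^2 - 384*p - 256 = (p - 4)*(p^4 + 13*p^3 + 60*p^2 + 112*p + 64) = (p - 4)*(p + 4)*(p^3 + 9*p^2 + 24*p + 16) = (p - 4)*(p + 4)^2*(p^2 + 5*p + 4) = (p - 4)*(p + 4)^3*(p + 1)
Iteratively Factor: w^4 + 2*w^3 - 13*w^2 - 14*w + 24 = (w + 2)*(w^3 - 13*w + 12) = (w - 3)*(w + 2)*(w^2 + 3*w - 4) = (w - 3)*(w - 1)*(w + 2)*(w + 4)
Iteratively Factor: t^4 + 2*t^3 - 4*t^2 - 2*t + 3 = (t - 1)*(t^3 + 3*t^2 - t - 3) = (t - 1)*(t + 1)*(t^2 + 2*t - 3) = (t - 1)^2*(t + 1)*(t + 3)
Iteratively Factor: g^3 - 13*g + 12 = (g + 4)*(g^2 - 4*g + 3) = (g - 3)*(g + 4)*(g - 1)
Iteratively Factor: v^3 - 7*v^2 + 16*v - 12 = (v - 2)*(v^2 - 5*v + 6) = (v - 2)^2*(v - 3)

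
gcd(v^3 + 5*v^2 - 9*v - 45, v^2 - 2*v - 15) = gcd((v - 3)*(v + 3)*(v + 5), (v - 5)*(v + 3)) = v + 3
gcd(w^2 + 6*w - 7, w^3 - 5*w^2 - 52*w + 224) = w + 7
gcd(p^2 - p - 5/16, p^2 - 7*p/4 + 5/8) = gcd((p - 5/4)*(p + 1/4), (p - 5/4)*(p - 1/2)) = p - 5/4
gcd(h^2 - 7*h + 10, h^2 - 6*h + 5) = h - 5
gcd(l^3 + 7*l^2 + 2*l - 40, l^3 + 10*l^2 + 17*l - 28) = l + 4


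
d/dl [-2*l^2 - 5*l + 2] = -4*l - 5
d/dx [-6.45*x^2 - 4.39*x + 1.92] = -12.9*x - 4.39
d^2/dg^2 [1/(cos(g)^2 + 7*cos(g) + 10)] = (-4*sin(g)^4 + 11*sin(g)^2 + 385*cos(g)/4 - 21*cos(3*g)/4 + 71)/((cos(g) + 2)^3*(cos(g) + 5)^3)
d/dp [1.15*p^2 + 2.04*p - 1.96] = 2.3*p + 2.04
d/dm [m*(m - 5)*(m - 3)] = 3*m^2 - 16*m + 15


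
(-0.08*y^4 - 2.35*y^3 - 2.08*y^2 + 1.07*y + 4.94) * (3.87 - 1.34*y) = 0.1072*y^5 + 2.8394*y^4 - 6.3073*y^3 - 9.4834*y^2 - 2.4787*y + 19.1178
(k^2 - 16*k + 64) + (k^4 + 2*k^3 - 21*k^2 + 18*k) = k^4 + 2*k^3 - 20*k^2 + 2*k + 64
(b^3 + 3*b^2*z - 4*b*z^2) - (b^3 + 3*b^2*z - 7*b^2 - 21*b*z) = 7*b^2 - 4*b*z^2 + 21*b*z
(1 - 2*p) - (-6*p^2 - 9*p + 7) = 6*p^2 + 7*p - 6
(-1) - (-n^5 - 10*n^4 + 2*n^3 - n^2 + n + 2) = n^5 + 10*n^4 - 2*n^3 + n^2 - n - 3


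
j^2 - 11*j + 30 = (j - 6)*(j - 5)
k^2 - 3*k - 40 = (k - 8)*(k + 5)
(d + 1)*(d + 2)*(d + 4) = d^3 + 7*d^2 + 14*d + 8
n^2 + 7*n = n*(n + 7)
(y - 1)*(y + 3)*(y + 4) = y^3 + 6*y^2 + 5*y - 12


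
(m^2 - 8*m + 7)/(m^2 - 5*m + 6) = (m^2 - 8*m + 7)/(m^2 - 5*m + 6)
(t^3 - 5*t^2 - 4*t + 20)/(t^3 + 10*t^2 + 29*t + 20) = (t^3 - 5*t^2 - 4*t + 20)/(t^3 + 10*t^2 + 29*t + 20)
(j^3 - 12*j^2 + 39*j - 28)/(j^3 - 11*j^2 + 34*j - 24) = (j - 7)/(j - 6)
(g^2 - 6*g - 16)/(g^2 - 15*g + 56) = (g + 2)/(g - 7)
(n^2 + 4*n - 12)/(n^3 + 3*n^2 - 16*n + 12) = 1/(n - 1)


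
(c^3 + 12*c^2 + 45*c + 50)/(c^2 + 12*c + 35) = (c^2 + 7*c + 10)/(c + 7)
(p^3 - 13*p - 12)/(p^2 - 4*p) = p + 4 + 3/p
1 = 1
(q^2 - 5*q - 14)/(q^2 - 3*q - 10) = (q - 7)/(q - 5)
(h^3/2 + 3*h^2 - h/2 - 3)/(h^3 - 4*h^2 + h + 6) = (h^2 + 5*h - 6)/(2*(h^2 - 5*h + 6))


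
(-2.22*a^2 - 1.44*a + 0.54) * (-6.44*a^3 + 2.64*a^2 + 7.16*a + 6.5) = 14.2968*a^5 + 3.4128*a^4 - 23.1744*a^3 - 23.3148*a^2 - 5.4936*a + 3.51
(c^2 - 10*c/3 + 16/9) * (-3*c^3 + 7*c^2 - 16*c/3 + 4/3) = -3*c^5 + 17*c^4 - 34*c^3 + 284*c^2/9 - 376*c/27 + 64/27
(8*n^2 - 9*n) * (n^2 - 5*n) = 8*n^4 - 49*n^3 + 45*n^2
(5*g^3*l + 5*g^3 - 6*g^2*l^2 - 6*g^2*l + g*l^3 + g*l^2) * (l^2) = 5*g^3*l^3 + 5*g^3*l^2 - 6*g^2*l^4 - 6*g^2*l^3 + g*l^5 + g*l^4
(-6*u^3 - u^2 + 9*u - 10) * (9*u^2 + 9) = -54*u^5 - 9*u^4 + 27*u^3 - 99*u^2 + 81*u - 90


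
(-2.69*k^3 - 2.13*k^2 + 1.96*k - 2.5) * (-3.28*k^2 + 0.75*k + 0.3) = 8.8232*k^5 + 4.9689*k^4 - 8.8333*k^3 + 9.031*k^2 - 1.287*k - 0.75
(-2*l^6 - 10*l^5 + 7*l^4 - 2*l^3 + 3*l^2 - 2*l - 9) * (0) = 0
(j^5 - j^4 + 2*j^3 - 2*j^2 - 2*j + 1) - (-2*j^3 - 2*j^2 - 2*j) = j^5 - j^4 + 4*j^3 + 1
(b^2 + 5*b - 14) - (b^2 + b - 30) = 4*b + 16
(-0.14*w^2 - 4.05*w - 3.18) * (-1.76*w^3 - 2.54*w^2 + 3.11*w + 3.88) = 0.2464*w^5 + 7.4836*w^4 + 15.4484*w^3 - 5.0615*w^2 - 25.6038*w - 12.3384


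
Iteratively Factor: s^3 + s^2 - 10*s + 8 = (s + 4)*(s^2 - 3*s + 2) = (s - 2)*(s + 4)*(s - 1)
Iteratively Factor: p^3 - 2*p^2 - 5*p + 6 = (p - 1)*(p^2 - p - 6) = (p - 1)*(p + 2)*(p - 3)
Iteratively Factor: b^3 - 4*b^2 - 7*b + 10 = (b - 5)*(b^2 + b - 2) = (b - 5)*(b - 1)*(b + 2)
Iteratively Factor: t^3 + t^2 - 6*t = (t)*(t^2 + t - 6) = t*(t + 3)*(t - 2)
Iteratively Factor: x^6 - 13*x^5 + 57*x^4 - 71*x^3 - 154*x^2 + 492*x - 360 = (x - 3)*(x^5 - 10*x^4 + 27*x^3 + 10*x^2 - 124*x + 120) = (x - 3)*(x + 2)*(x^4 - 12*x^3 + 51*x^2 - 92*x + 60) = (x - 3)*(x - 2)*(x + 2)*(x^3 - 10*x^2 + 31*x - 30) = (x - 3)*(x - 2)^2*(x + 2)*(x^2 - 8*x + 15) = (x - 3)^2*(x - 2)^2*(x + 2)*(x - 5)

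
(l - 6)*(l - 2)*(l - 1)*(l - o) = l^4 - l^3*o - 9*l^3 + 9*l^2*o + 20*l^2 - 20*l*o - 12*l + 12*o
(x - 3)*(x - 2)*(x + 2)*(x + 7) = x^4 + 4*x^3 - 25*x^2 - 16*x + 84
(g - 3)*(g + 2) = g^2 - g - 6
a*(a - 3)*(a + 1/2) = a^3 - 5*a^2/2 - 3*a/2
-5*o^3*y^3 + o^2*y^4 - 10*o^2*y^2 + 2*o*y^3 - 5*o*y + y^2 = y*(-5*o + y)*(o*y + 1)^2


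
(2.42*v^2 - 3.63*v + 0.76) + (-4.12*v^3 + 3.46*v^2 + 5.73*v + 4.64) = -4.12*v^3 + 5.88*v^2 + 2.1*v + 5.4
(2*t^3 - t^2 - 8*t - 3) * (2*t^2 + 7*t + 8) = 4*t^5 + 12*t^4 - 7*t^3 - 70*t^2 - 85*t - 24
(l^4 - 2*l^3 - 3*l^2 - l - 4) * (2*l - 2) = 2*l^5 - 6*l^4 - 2*l^3 + 4*l^2 - 6*l + 8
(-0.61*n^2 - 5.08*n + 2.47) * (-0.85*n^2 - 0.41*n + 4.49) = 0.5185*n^4 + 4.5681*n^3 - 2.7556*n^2 - 23.8219*n + 11.0903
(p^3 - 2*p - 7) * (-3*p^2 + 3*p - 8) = -3*p^5 + 3*p^4 - 2*p^3 + 15*p^2 - 5*p + 56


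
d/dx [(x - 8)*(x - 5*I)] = 2*x - 8 - 5*I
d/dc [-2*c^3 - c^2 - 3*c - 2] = -6*c^2 - 2*c - 3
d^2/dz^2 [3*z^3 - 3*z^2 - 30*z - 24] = 18*z - 6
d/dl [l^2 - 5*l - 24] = 2*l - 5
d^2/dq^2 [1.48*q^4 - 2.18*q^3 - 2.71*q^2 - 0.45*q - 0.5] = 17.76*q^2 - 13.08*q - 5.42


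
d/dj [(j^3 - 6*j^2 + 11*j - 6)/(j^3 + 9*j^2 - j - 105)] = 3*(5*j^2 + 22*j - 43)/(j^4 + 24*j^3 + 214*j^2 + 840*j + 1225)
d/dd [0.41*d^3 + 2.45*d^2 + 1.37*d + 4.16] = 1.23*d^2 + 4.9*d + 1.37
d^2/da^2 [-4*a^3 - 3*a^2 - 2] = -24*a - 6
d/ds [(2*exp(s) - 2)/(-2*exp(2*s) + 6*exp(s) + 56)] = (-(1 - exp(s))*(2*exp(s) - 3) - exp(2*s) + 3*exp(s) + 28)*exp(s)/(-exp(2*s) + 3*exp(s) + 28)^2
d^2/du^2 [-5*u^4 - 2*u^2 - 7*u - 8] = -60*u^2 - 4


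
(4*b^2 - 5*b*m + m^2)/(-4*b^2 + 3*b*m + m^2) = (-4*b + m)/(4*b + m)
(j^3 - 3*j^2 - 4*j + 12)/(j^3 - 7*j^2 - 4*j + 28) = (j - 3)/(j - 7)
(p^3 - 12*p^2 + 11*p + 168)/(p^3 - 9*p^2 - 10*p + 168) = (p^2 - 5*p - 24)/(p^2 - 2*p - 24)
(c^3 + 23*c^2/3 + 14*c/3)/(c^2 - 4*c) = (3*c^2 + 23*c + 14)/(3*(c - 4))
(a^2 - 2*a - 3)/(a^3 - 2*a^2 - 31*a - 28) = (a - 3)/(a^2 - 3*a - 28)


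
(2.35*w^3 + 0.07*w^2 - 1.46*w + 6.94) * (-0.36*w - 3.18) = -0.846*w^4 - 7.4982*w^3 + 0.303*w^2 + 2.1444*w - 22.0692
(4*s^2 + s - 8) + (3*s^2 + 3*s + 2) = 7*s^2 + 4*s - 6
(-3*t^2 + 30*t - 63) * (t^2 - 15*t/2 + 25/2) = -3*t^4 + 105*t^3/2 - 651*t^2/2 + 1695*t/2 - 1575/2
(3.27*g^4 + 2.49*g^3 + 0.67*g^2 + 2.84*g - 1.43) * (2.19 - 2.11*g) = -6.8997*g^5 + 1.9074*g^4 + 4.0394*g^3 - 4.5251*g^2 + 9.2369*g - 3.1317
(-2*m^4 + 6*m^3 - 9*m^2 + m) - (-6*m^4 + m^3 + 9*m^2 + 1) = 4*m^4 + 5*m^3 - 18*m^2 + m - 1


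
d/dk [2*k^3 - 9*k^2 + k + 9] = 6*k^2 - 18*k + 1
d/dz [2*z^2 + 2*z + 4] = 4*z + 2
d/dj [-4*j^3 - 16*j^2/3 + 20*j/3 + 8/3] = -12*j^2 - 32*j/3 + 20/3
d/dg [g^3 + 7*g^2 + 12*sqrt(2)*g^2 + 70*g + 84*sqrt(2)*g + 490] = 3*g^2 + 14*g + 24*sqrt(2)*g + 70 + 84*sqrt(2)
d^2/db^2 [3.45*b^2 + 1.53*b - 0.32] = 6.90000000000000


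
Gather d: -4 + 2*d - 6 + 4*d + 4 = 6*d - 6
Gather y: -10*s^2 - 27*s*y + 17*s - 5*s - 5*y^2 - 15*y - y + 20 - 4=-10*s^2 + 12*s - 5*y^2 + y*(-27*s - 16) + 16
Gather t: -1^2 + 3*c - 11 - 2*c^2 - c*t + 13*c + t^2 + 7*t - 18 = -2*c^2 + 16*c + t^2 + t*(7 - c) - 30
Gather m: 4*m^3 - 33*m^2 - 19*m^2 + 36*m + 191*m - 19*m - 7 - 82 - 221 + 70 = 4*m^3 - 52*m^2 + 208*m - 240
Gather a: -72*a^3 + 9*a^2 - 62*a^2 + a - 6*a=-72*a^3 - 53*a^2 - 5*a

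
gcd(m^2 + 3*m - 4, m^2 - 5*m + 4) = m - 1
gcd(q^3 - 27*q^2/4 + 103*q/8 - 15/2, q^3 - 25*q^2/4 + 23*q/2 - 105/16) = q^2 - 11*q/4 + 15/8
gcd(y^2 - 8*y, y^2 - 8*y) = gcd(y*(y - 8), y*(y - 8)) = y^2 - 8*y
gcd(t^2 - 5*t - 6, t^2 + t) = t + 1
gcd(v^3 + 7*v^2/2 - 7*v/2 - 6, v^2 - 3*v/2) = v - 3/2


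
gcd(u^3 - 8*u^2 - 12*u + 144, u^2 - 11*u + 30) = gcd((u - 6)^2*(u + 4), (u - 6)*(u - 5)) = u - 6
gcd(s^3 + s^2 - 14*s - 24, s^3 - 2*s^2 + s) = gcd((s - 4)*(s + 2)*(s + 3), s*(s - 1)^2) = 1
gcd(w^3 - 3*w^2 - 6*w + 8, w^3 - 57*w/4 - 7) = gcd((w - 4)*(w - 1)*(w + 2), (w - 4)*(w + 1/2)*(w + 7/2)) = w - 4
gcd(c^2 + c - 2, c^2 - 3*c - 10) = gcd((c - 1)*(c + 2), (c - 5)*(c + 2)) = c + 2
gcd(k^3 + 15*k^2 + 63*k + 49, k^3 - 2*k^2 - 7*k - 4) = k + 1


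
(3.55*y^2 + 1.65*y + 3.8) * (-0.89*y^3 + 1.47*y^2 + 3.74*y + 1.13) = -3.1595*y^5 + 3.75*y^4 + 12.3205*y^3 + 15.7685*y^2 + 16.0765*y + 4.294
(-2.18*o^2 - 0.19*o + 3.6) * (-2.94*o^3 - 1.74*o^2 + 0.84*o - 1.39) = 6.4092*o^5 + 4.3518*o^4 - 12.0846*o^3 - 3.3934*o^2 + 3.2881*o - 5.004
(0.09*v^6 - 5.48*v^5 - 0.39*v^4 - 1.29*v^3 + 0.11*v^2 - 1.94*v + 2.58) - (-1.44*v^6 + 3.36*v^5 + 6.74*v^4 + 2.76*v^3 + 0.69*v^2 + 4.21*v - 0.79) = 1.53*v^6 - 8.84*v^5 - 7.13*v^4 - 4.05*v^3 - 0.58*v^2 - 6.15*v + 3.37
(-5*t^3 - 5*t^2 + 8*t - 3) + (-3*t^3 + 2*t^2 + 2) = -8*t^3 - 3*t^2 + 8*t - 1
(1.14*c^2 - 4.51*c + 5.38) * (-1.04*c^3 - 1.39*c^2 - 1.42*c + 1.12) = -1.1856*c^5 + 3.1058*c^4 - 0.945100000000001*c^3 + 0.2028*c^2 - 12.6908*c + 6.0256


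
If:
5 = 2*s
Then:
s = 5/2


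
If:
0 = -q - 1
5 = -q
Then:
No Solution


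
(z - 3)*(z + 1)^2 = z^3 - z^2 - 5*z - 3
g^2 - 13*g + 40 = (g - 8)*(g - 5)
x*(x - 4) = x^2 - 4*x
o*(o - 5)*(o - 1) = o^3 - 6*o^2 + 5*o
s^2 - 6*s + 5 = (s - 5)*(s - 1)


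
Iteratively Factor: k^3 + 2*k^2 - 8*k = (k - 2)*(k^2 + 4*k) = (k - 2)*(k + 4)*(k)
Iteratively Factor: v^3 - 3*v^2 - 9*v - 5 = (v + 1)*(v^2 - 4*v - 5) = (v + 1)^2*(v - 5)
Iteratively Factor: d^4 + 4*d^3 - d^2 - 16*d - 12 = (d - 2)*(d^3 + 6*d^2 + 11*d + 6) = (d - 2)*(d + 1)*(d^2 + 5*d + 6) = (d - 2)*(d + 1)*(d + 3)*(d + 2)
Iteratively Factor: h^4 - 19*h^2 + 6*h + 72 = (h + 2)*(h^3 - 2*h^2 - 15*h + 36) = (h + 2)*(h + 4)*(h^2 - 6*h + 9) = (h - 3)*(h + 2)*(h + 4)*(h - 3)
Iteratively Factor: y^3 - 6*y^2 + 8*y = (y)*(y^2 - 6*y + 8) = y*(y - 4)*(y - 2)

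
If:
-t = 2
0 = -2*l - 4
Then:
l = -2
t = -2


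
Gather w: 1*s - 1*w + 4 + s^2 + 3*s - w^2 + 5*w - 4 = s^2 + 4*s - w^2 + 4*w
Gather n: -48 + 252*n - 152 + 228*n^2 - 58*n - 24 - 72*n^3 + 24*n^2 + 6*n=-72*n^3 + 252*n^2 + 200*n - 224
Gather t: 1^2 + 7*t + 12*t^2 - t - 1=12*t^2 + 6*t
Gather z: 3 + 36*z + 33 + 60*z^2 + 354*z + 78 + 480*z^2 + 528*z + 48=540*z^2 + 918*z + 162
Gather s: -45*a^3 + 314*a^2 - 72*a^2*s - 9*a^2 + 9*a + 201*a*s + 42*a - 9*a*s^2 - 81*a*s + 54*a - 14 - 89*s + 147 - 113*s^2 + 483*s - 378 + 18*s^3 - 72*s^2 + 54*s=-45*a^3 + 305*a^2 + 105*a + 18*s^3 + s^2*(-9*a - 185) + s*(-72*a^2 + 120*a + 448) - 245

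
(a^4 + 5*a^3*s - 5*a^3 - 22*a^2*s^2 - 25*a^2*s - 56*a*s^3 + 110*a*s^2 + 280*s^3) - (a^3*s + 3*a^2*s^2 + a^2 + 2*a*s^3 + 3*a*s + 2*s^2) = a^4 + 4*a^3*s - 5*a^3 - 25*a^2*s^2 - 25*a^2*s - a^2 - 58*a*s^3 + 110*a*s^2 - 3*a*s + 280*s^3 - 2*s^2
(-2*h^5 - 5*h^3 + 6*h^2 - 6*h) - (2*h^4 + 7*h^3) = -2*h^5 - 2*h^4 - 12*h^3 + 6*h^2 - 6*h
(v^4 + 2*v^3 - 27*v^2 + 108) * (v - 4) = v^5 - 2*v^4 - 35*v^3 + 108*v^2 + 108*v - 432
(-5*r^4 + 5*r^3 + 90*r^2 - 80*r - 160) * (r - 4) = -5*r^5 + 25*r^4 + 70*r^3 - 440*r^2 + 160*r + 640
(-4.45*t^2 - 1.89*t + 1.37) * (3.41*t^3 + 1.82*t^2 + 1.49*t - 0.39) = -15.1745*t^5 - 14.5439*t^4 - 5.3986*t^3 + 1.4128*t^2 + 2.7784*t - 0.5343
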